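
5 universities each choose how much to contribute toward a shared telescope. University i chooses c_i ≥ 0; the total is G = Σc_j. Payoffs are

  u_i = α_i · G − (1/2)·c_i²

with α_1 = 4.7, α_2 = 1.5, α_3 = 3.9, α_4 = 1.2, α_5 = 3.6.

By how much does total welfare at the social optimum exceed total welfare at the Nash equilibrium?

University i's FOC: ∂u_i/∂c_i = α_i − c_i = 0, so c_i* = α_i.
NE contributions = (4.7, 1.5, 3.9, 1.2, 3.6); G = 14.9.
W^NE = (Σα)·G − ½Σα_i² = 14.9² − ½·53.95 = 195.035.
Planner sets c_i = Σα_j = 14.9 for every i, so G^SO = 5·14.9 = 74.5.
W^SO = (Σα)·G^SO − ½·5·(Σα)² = (5/2)·14.9² = 555.025.
Deadweight loss = W^SO − W^NE = 359.99.

359.99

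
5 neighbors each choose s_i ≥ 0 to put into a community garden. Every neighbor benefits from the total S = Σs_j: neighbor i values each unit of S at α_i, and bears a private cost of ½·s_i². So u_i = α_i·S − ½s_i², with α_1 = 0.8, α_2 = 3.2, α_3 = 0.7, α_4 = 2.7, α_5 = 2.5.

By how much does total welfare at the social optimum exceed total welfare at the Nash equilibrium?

Neighbor i's FOC: ∂u_i/∂s_i = α_i − s_i = 0, so s_i* = α_i.
NE contributions = (0.8, 3.2, 0.7, 2.7, 2.5); S = 9.9.
W^NE = (Σα)·S − ½Σα_i² = 9.9² − ½·24.91 = 85.555.
Planner sets s_i = Σα_j = 9.9 for every i, so S^SO = 5·9.9 = 49.5.
W^SO = (Σα)·S^SO − ½·5·(Σα)² = (5/2)·9.9² = 245.025.
Deadweight loss = W^SO − W^NE = 159.47.

159.47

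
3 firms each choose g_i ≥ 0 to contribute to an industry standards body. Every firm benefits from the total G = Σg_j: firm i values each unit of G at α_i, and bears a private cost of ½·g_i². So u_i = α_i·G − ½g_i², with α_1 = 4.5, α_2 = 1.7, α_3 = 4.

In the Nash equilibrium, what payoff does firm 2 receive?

15.895

Firm i's FOC: ∂u_i/∂g_i = α_i − g_i = 0, so g_i* = α_i.
NE contributions = (4.5, 1.7, 4); G = 10.2.
u_2 = α_2·G − ½·(g_2)² = 1.7·10.2 − ½·1.7² = 15.895.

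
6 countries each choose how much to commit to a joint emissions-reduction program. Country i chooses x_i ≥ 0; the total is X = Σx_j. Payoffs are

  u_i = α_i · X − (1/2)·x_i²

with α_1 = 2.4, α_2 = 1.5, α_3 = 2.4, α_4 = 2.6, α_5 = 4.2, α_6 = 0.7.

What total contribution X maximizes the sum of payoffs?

82.8

Planner FOC: ∂(Σu_j)/∂x_i = (Σα_j) − x_i = 0, so x_i^SO = Σα_j = 13.8 for every i; X^SO = 82.8.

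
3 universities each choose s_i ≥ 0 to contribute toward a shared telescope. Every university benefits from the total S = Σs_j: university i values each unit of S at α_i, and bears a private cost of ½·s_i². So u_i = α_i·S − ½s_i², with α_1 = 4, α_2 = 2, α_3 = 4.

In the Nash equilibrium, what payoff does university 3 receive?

University i's FOC: ∂u_i/∂s_i = α_i − s_i = 0, so s_i* = α_i.
NE contributions = (4, 2, 4); S = 10.
u_3 = α_3·S − ½·(s_3)² = 4·10 − ½·4² = 32.

32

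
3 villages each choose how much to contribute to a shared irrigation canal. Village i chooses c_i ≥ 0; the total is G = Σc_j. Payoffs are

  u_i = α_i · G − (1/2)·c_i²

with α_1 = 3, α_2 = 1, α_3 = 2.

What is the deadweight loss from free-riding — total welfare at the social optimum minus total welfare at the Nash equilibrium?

25

Village i's FOC: ∂u_i/∂c_i = α_i − c_i = 0, so c_i* = α_i.
NE contributions = (3, 1, 2); G = 6.
W^NE = (Σα)·G − ½Σα_i² = 6² − ½·14 = 29.
Planner sets c_i = Σα_j = 6 for every i, so G^SO = 3·6 = 18.
W^SO = (Σα)·G^SO − ½·3·(Σα)² = (3/2)·6² = 54.
Deadweight loss = W^SO − W^NE = 25.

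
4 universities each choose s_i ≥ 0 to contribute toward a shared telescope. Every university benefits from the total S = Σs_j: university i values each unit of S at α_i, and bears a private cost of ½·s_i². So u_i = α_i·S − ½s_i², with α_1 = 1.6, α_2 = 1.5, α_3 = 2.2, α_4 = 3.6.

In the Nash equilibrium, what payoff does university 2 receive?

University i's FOC: ∂u_i/∂s_i = α_i − s_i = 0, so s_i* = α_i.
NE contributions = (1.6, 1.5, 2.2, 3.6); S = 8.9.
u_2 = α_2·S − ½·(s_2)² = 1.5·8.9 − ½·1.5² = 12.225.

12.225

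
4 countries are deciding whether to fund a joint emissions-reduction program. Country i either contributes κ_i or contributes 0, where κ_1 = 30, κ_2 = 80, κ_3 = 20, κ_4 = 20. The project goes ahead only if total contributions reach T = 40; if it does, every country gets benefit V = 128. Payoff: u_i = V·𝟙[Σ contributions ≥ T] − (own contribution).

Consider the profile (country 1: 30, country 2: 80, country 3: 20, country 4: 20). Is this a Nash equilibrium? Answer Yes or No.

Total = 150 ≥ 40: provided.
Country 1 (pledges 30, payoff 98): dropping to 0 → total 120, payoff 128. Profitable deviation.

No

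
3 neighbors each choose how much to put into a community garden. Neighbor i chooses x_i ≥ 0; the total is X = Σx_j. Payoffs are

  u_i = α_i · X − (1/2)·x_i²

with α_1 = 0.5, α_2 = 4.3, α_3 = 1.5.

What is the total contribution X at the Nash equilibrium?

Neighbor i's FOC: ∂u_i/∂x_i = α_i − x_i = 0, so x_i* = α_i.
NE contributions = (0.5, 4.3, 1.5); X = 6.3.

6.3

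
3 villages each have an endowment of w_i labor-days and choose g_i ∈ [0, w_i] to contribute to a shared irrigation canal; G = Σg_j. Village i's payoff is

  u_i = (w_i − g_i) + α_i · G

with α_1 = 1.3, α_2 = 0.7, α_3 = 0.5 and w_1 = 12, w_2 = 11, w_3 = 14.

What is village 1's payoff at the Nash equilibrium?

∂u_i/∂g_i = α_i − 1, so village i contributes w_i if α_i > 1, else 0.
α_i > 1 for i ∈ {1}; NE contributions (12, 0, 0), G = 12.
u_1 = (12 − 12) + 1.3·12 = 15.6.

15.6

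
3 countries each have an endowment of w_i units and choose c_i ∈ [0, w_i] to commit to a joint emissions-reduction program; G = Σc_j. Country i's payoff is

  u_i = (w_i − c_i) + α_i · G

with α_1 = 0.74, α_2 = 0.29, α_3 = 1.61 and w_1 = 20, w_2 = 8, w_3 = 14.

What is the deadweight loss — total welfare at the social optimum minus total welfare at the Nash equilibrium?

∂u_i/∂c_i = α_i − 1, so country i contributes w_i if α_i > 1, else 0.
α_i > 1 for i ∈ {3}; NE contributions (0, 0, 14), G = 14.
W^NE = Σw_i − G^NE + (Σα_i)·G^NE = 42 + 1.64·14 = 64.96.
Planner: ∂(Σu_j)/∂c_i = Σα_j − 1 = 1.64 > 0, so everyone contributes w_i; G^SO = 42, W^SO = 42 + 1.64·42 = 110.88.
Deadweight loss = 45.92.

45.92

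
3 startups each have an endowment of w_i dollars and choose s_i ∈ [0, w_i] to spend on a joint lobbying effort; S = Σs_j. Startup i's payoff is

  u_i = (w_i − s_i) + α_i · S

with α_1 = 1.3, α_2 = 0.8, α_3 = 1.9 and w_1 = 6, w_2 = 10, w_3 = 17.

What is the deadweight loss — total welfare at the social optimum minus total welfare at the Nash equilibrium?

∂u_i/∂s_i = α_i − 1, so startup i contributes w_i if α_i > 1, else 0.
α_i > 1 for i ∈ {1, 3}; NE contributions (6, 0, 17), S = 23.
W^NE = Σw_i − S^NE + (Σα_i)·S^NE = 33 + 3·23 = 102.
Planner: ∂(Σu_j)/∂s_i = Σα_j − 1 = 3 > 0, so everyone contributes w_i; S^SO = 33, W^SO = 33 + 3·33 = 132.
Deadweight loss = 30.

30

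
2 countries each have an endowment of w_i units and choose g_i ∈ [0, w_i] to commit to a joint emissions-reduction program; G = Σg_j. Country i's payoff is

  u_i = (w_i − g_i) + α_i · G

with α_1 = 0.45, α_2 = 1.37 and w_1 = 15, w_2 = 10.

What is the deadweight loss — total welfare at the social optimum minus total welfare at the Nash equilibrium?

∂u_i/∂g_i = α_i − 1, so country i contributes w_i if α_i > 1, else 0.
α_i > 1 for i ∈ {2}; NE contributions (0, 10), G = 10.
W^NE = Σw_i − G^NE + (Σα_i)·G^NE = 25 + 0.82·10 = 33.2.
Planner: ∂(Σu_j)/∂g_i = Σα_j − 1 = 0.82 > 0, so everyone contributes w_i; G^SO = 25, W^SO = 25 + 0.82·25 = 45.5.
Deadweight loss = 12.3.

12.3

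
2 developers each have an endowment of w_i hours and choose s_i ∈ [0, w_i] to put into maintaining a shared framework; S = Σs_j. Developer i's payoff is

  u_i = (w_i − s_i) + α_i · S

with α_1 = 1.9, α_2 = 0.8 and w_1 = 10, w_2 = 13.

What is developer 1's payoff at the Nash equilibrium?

19

∂u_i/∂s_i = α_i − 1, so developer i contributes w_i if α_i > 1, else 0.
α_i > 1 for i ∈ {1}; NE contributions (10, 0), S = 10.
u_1 = (10 − 10) + 1.9·10 = 19.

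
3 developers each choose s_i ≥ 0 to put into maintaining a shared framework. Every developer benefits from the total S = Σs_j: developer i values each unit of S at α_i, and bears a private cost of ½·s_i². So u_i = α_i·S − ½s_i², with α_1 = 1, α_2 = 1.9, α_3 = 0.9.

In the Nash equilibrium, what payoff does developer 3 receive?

3.015

Developer i's FOC: ∂u_i/∂s_i = α_i − s_i = 0, so s_i* = α_i.
NE contributions = (1, 1.9, 0.9); S = 3.8.
u_3 = α_3·S − ½·(s_3)² = 0.9·3.8 − ½·0.9² = 3.015.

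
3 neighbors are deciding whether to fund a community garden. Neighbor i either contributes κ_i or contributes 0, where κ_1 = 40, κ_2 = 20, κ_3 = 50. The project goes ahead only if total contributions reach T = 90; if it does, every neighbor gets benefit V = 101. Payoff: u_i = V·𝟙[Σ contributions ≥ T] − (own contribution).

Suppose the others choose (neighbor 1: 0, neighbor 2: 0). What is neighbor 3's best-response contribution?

0

Others' total = 0. Even contributing 50 gives 50 < 90: no benefit either way.
Best response: 0.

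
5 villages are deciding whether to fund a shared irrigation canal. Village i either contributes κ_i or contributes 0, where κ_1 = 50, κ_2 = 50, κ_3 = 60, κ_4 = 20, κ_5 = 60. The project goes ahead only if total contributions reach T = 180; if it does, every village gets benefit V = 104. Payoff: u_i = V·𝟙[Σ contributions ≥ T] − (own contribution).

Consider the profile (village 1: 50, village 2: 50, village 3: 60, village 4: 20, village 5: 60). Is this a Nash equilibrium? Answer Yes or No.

Total = 240 ≥ 180: provided.
Village 1 (pledges 50, payoff 54): dropping to 0 → total 190, payoff 104. Profitable deviation.

No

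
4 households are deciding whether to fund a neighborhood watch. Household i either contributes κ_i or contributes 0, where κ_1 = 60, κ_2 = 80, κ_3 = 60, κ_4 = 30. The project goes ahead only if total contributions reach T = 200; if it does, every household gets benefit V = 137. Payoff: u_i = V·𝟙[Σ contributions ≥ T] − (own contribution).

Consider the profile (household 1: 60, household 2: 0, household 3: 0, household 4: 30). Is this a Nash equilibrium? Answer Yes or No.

No

Total = 90 < 200: not provided.
Household 1 (pledges 60, payoff -60): dropping to 0 → total 30, payoff 0. Profitable deviation.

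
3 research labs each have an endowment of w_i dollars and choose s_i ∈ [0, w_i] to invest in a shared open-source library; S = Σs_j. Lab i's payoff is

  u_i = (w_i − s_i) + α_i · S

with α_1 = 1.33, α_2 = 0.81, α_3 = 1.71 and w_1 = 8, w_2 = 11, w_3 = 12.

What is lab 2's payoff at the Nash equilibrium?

∂u_i/∂s_i = α_i − 1, so lab i contributes w_i if α_i > 1, else 0.
α_i > 1 for i ∈ {1, 3}; NE contributions (8, 0, 12), S = 20.
u_2 = (11 − 0) + 0.81·20 = 27.2.

27.2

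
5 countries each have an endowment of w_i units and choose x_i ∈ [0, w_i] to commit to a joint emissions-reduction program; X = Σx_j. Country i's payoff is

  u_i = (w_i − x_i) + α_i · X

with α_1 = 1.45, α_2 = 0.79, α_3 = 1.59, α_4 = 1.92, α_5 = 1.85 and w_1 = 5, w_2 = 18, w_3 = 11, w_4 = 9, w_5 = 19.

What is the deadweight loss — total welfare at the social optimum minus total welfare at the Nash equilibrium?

118.8

∂u_i/∂x_i = α_i − 1, so country i contributes w_i if α_i > 1, else 0.
α_i > 1 for i ∈ {1, 3, 4, 5}; NE contributions (5, 0, 11, 9, 19), X = 44.
W^NE = Σw_i − X^NE + (Σα_i)·X^NE = 62 + 6.6·44 = 352.4.
Planner: ∂(Σu_j)/∂x_i = Σα_j − 1 = 6.6 > 0, so everyone contributes w_i; X^SO = 62, W^SO = 62 + 6.6·62 = 471.2.
Deadweight loss = 118.8.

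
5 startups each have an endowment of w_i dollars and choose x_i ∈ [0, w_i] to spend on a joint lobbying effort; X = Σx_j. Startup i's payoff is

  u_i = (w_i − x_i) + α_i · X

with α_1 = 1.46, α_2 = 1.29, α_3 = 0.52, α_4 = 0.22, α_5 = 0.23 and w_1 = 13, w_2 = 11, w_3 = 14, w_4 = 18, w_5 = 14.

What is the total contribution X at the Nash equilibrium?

24

∂u_i/∂x_i = α_i − 1, so startup i contributes w_i if α_i > 1, else 0.
α_i > 1 for i ∈ {1, 2}; NE contributions (13, 11, 0, 0, 0), X = 24.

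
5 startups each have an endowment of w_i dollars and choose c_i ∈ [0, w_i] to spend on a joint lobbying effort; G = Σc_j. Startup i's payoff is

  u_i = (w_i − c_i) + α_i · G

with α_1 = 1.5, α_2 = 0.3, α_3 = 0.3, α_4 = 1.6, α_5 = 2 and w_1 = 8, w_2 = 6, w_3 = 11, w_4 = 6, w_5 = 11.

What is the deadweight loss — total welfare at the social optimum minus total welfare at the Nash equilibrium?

∂u_i/∂c_i = α_i − 1, so startup i contributes w_i if α_i > 1, else 0.
α_i > 1 for i ∈ {1, 4, 5}; NE contributions (8, 0, 0, 6, 11), G = 25.
W^NE = Σw_i − G^NE + (Σα_i)·G^NE = 42 + 4.7·25 = 159.5.
Planner: ∂(Σu_j)/∂c_i = Σα_j − 1 = 4.7 > 0, so everyone contributes w_i; G^SO = 42, W^SO = 42 + 4.7·42 = 239.4.
Deadweight loss = 79.9.

79.9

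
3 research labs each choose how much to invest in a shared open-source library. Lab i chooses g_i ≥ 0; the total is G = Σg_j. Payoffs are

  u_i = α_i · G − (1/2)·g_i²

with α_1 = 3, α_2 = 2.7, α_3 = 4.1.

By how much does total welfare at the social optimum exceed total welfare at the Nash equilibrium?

64.57

Lab i's FOC: ∂u_i/∂g_i = α_i − g_i = 0, so g_i* = α_i.
NE contributions = (3, 2.7, 4.1); G = 9.8.
W^NE = (Σα)·G − ½Σα_i² = 9.8² − ½·33.1 = 79.49.
Planner sets g_i = Σα_j = 9.8 for every i, so G^SO = 3·9.8 = 29.4.
W^SO = (Σα)·G^SO − ½·3·(Σα)² = (3/2)·9.8² = 144.06.
Deadweight loss = W^SO − W^NE = 64.57.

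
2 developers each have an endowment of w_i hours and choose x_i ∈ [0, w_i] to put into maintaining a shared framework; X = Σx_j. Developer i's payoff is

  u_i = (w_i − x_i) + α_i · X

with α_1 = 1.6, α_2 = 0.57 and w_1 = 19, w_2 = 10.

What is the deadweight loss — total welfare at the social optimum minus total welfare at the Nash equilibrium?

11.7

∂u_i/∂x_i = α_i − 1, so developer i contributes w_i if α_i > 1, else 0.
α_i > 1 for i ∈ {1}; NE contributions (19, 0), X = 19.
W^NE = Σw_i − X^NE + (Σα_i)·X^NE = 29 + 1.17·19 = 51.23.
Planner: ∂(Σu_j)/∂x_i = Σα_j − 1 = 1.17 > 0, so everyone contributes w_i; X^SO = 29, W^SO = 29 + 1.17·29 = 62.93.
Deadweight loss = 11.7.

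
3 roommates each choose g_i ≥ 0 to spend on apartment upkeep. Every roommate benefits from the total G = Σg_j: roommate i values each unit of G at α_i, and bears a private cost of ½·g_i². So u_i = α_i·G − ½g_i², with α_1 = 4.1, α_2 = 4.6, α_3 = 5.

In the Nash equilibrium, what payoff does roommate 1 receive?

Roommate i's FOC: ∂u_i/∂g_i = α_i − g_i = 0, so g_i* = α_i.
NE contributions = (4.1, 4.6, 5); G = 13.7.
u_1 = α_1·G − ½·(g_1)² = 4.1·13.7 − ½·4.1² = 47.765.

47.765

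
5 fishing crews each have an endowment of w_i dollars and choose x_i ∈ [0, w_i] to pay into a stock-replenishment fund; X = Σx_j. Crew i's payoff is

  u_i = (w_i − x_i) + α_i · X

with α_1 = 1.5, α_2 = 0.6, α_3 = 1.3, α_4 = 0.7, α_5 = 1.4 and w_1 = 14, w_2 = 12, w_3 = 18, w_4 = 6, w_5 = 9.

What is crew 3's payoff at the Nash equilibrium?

∂u_i/∂x_i = α_i − 1, so crew i contributes w_i if α_i > 1, else 0.
α_i > 1 for i ∈ {1, 3, 5}; NE contributions (14, 0, 18, 0, 9), X = 41.
u_3 = (18 − 18) + 1.3·41 = 53.3.

53.3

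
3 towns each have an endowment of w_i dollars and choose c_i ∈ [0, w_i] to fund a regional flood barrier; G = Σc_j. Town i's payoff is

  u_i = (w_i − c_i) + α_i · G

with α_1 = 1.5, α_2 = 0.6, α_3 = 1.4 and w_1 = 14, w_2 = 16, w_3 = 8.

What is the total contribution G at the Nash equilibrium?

22

∂u_i/∂c_i = α_i − 1, so town i contributes w_i if α_i > 1, else 0.
α_i > 1 for i ∈ {1, 3}; NE contributions (14, 0, 8), G = 22.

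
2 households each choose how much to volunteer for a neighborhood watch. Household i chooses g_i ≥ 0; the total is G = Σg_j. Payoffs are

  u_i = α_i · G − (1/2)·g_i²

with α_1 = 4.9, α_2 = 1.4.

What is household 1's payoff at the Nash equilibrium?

18.865

Household i's FOC: ∂u_i/∂g_i = α_i − g_i = 0, so g_i* = α_i.
NE contributions = (4.9, 1.4); G = 6.3.
u_1 = α_1·G − ½·(g_1)² = 4.9·6.3 − ½·4.9² = 18.865.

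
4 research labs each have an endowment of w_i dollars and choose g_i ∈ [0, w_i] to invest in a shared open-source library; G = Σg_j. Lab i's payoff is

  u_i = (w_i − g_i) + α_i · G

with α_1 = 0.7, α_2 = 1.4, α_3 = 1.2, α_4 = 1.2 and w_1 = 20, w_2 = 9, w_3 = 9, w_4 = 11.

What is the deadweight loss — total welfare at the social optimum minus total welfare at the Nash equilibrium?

∂u_i/∂g_i = α_i − 1, so lab i contributes w_i if α_i > 1, else 0.
α_i > 1 for i ∈ {2, 3, 4}; NE contributions (0, 9, 9, 11), G = 29.
W^NE = Σw_i − G^NE + (Σα_i)·G^NE = 49 + 3.5·29 = 150.5.
Planner: ∂(Σu_j)/∂g_i = Σα_j − 1 = 3.5 > 0, so everyone contributes w_i; G^SO = 49, W^SO = 49 + 3.5·49 = 220.5.
Deadweight loss = 70.

70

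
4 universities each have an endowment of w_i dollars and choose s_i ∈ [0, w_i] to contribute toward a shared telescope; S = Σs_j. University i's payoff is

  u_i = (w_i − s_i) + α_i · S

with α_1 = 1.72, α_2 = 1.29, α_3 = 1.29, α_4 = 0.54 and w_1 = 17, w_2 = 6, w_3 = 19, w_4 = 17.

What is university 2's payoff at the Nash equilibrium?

54.18

∂u_i/∂s_i = α_i − 1, so university i contributes w_i if α_i > 1, else 0.
α_i > 1 for i ∈ {1, 2, 3}; NE contributions (17, 6, 19, 0), S = 42.
u_2 = (6 − 6) + 1.29·42 = 54.18.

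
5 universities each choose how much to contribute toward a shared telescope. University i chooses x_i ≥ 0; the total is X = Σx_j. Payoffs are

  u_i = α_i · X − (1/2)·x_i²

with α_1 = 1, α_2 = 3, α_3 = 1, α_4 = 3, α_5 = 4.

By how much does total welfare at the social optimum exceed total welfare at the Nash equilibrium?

234

University i's FOC: ∂u_i/∂x_i = α_i − x_i = 0, so x_i* = α_i.
NE contributions = (1, 3, 1, 3, 4); X = 12.
W^NE = (Σα)·X − ½Σα_i² = 12² − ½·36 = 126.
Planner sets x_i = Σα_j = 12 for every i, so X^SO = 5·12 = 60.
W^SO = (Σα)·X^SO − ½·5·(Σα)² = (5/2)·12² = 360.
Deadweight loss = W^SO − W^NE = 234.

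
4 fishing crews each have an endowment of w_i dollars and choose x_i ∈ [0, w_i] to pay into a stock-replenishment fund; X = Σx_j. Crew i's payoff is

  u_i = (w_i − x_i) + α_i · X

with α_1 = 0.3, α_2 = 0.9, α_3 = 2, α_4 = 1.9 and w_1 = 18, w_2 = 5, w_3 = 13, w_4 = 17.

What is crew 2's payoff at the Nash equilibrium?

∂u_i/∂x_i = α_i − 1, so crew i contributes w_i if α_i > 1, else 0.
α_i > 1 for i ∈ {3, 4}; NE contributions (0, 0, 13, 17), X = 30.
u_2 = (5 − 0) + 0.9·30 = 32.

32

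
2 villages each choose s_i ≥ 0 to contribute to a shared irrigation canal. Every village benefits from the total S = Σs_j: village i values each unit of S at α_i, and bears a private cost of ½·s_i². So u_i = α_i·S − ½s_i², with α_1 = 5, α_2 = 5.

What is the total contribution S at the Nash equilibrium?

10

Village i's FOC: ∂u_i/∂s_i = α_i − s_i = 0, so s_i* = α_i.
NE contributions = (5, 5); S = 10.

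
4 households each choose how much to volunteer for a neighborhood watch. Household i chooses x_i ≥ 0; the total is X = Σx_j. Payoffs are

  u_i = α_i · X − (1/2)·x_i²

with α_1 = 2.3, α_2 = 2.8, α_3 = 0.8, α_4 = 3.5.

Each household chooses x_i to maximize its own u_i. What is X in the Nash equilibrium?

9.4

Household i's FOC: ∂u_i/∂x_i = α_i − x_i = 0, so x_i* = α_i.
NE contributions = (2.3, 2.8, 0.8, 3.5); X = 9.4.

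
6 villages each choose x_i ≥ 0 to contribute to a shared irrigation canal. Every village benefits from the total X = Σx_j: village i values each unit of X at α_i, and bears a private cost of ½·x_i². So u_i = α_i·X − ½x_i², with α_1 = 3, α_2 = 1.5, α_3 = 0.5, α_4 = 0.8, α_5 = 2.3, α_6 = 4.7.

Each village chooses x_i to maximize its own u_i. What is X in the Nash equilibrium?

Village i's FOC: ∂u_i/∂x_i = α_i − x_i = 0, so x_i* = α_i.
NE contributions = (3, 1.5, 0.5, 0.8, 2.3, 4.7); X = 12.8.

12.8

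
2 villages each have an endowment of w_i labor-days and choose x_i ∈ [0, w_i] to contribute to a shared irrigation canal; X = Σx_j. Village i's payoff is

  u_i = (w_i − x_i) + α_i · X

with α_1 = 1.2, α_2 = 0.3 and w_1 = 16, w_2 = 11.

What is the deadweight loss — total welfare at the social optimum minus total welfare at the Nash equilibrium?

∂u_i/∂x_i = α_i − 1, so village i contributes w_i if α_i > 1, else 0.
α_i > 1 for i ∈ {1}; NE contributions (16, 0), X = 16.
W^NE = Σw_i − X^NE + (Σα_i)·X^NE = 27 + 0.5·16 = 35.
Planner: ∂(Σu_j)/∂x_i = Σα_j − 1 = 0.5 > 0, so everyone contributes w_i; X^SO = 27, W^SO = 27 + 0.5·27 = 40.5.
Deadweight loss = 5.5.

5.5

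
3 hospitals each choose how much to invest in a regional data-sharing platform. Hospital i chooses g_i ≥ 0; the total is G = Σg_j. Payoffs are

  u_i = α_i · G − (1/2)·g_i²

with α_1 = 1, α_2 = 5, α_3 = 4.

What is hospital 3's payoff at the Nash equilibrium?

32

Hospital i's FOC: ∂u_i/∂g_i = α_i − g_i = 0, so g_i* = α_i.
NE contributions = (1, 5, 4); G = 10.
u_3 = α_3·G − ½·(g_3)² = 4·10 − ½·4² = 32.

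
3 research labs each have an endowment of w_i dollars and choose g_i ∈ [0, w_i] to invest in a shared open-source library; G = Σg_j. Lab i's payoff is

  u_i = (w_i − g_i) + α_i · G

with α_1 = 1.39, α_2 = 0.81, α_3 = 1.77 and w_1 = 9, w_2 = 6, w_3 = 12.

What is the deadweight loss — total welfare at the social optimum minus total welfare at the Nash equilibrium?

17.82

∂u_i/∂g_i = α_i − 1, so lab i contributes w_i if α_i > 1, else 0.
α_i > 1 for i ∈ {1, 3}; NE contributions (9, 0, 12), G = 21.
W^NE = Σw_i − G^NE + (Σα_i)·G^NE = 27 + 2.97·21 = 89.37.
Planner: ∂(Σu_j)/∂g_i = Σα_j − 1 = 2.97 > 0, so everyone contributes w_i; G^SO = 27, W^SO = 27 + 2.97·27 = 107.19.
Deadweight loss = 17.82.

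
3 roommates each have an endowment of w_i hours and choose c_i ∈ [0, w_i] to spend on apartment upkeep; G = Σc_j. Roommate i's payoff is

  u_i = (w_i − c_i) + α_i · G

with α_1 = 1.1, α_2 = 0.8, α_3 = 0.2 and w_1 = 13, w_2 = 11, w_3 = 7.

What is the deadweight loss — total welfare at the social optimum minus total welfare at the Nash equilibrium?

∂u_i/∂c_i = α_i − 1, so roommate i contributes w_i if α_i > 1, else 0.
α_i > 1 for i ∈ {1}; NE contributions (13, 0, 0), G = 13.
W^NE = Σw_i − G^NE + (Σα_i)·G^NE = 31 + 1.1·13 = 45.3.
Planner: ∂(Σu_j)/∂c_i = Σα_j − 1 = 1.1 > 0, so everyone contributes w_i; G^SO = 31, W^SO = 31 + 1.1·31 = 65.1.
Deadweight loss = 19.8.

19.8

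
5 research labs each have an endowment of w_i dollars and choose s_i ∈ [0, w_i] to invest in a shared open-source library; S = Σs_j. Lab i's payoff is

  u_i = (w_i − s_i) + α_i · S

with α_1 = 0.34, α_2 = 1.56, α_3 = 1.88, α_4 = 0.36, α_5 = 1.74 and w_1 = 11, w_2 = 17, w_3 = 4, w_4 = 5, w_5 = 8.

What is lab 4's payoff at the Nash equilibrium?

15.44

∂u_i/∂s_i = α_i − 1, so lab i contributes w_i if α_i > 1, else 0.
α_i > 1 for i ∈ {2, 3, 5}; NE contributions (0, 17, 4, 0, 8), S = 29.
u_4 = (5 − 0) + 0.36·29 = 15.44.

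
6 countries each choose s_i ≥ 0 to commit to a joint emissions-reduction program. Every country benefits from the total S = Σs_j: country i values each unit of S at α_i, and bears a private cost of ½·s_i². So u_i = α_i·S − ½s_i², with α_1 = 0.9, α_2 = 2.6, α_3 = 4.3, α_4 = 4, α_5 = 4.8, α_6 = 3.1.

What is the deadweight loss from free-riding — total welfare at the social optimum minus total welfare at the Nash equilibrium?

813.535

Country i's FOC: ∂u_i/∂s_i = α_i − s_i = 0, so s_i* = α_i.
NE contributions = (0.9, 2.6, 4.3, 4, 4.8, 3.1); S = 19.7.
W^NE = (Σα)·S − ½Σα_i² = 19.7² − ½·74.71 = 350.735.
Planner sets s_i = Σα_j = 19.7 for every i, so S^SO = 6·19.7 = 118.2.
W^SO = (Σα)·S^SO − ½·6·(Σα)² = (6/2)·19.7² = 1164.27.
Deadweight loss = W^SO − W^NE = 813.535.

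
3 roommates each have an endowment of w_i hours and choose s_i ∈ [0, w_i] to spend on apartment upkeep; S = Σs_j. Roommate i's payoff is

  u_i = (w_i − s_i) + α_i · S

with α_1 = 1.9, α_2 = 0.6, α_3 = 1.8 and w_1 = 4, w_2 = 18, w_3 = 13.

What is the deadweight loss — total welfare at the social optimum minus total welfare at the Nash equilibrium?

∂u_i/∂s_i = α_i − 1, so roommate i contributes w_i if α_i > 1, else 0.
α_i > 1 for i ∈ {1, 3}; NE contributions (4, 0, 13), S = 17.
W^NE = Σw_i − S^NE + (Σα_i)·S^NE = 35 + 3.3·17 = 91.1.
Planner: ∂(Σu_j)/∂s_i = Σα_j − 1 = 3.3 > 0, so everyone contributes w_i; S^SO = 35, W^SO = 35 + 3.3·35 = 150.5.
Deadweight loss = 59.4.

59.4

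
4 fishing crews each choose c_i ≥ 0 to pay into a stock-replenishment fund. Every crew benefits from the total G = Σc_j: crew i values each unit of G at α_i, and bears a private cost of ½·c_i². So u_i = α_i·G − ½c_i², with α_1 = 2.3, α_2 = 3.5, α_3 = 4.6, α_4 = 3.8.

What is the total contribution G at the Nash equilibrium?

14.2

Crew i's FOC: ∂u_i/∂c_i = α_i − c_i = 0, so c_i* = α_i.
NE contributions = (2.3, 3.5, 4.6, 3.8); G = 14.2.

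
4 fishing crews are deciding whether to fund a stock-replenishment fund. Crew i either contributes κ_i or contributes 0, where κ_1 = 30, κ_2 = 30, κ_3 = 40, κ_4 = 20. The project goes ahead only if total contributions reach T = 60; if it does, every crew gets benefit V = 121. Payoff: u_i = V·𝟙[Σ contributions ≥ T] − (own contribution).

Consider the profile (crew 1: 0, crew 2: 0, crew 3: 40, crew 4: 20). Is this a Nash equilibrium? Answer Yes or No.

Total = 60 ≥ 60: provided.
Crew 1 (pledges 0, payoff 121): pledging 30 → total 90, payoff 91. No gain.
Crew 2 (pledges 0, payoff 121): pledging 30 → total 90, payoff 91. No gain.
Crew 3 (pledges 40, payoff 81): dropping to 0 → total 20, payoff 0. No gain.
Crew 4 (pledges 20, payoff 101): dropping to 0 → total 40, payoff 0. No gain.

Yes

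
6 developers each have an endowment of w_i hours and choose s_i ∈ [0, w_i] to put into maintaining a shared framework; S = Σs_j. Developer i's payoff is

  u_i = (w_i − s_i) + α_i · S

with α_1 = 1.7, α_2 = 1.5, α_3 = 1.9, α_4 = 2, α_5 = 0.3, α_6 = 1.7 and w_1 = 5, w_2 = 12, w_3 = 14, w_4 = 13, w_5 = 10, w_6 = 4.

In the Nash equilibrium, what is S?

48

∂u_i/∂s_i = α_i − 1, so developer i contributes w_i if α_i > 1, else 0.
α_i > 1 for i ∈ {1, 2, 3, 4, 6}; NE contributions (5, 12, 14, 13, 0, 4), S = 48.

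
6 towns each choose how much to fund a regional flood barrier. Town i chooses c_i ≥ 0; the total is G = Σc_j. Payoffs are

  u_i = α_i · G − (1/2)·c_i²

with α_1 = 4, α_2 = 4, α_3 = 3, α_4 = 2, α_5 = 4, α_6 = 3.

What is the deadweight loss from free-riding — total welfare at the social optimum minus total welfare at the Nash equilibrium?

835

Town i's FOC: ∂u_i/∂c_i = α_i − c_i = 0, so c_i* = α_i.
NE contributions = (4, 4, 3, 2, 4, 3); G = 20.
W^NE = (Σα)·G − ½Σα_i² = 20² − ½·70 = 365.
Planner sets c_i = Σα_j = 20 for every i, so G^SO = 6·20 = 120.
W^SO = (Σα)·G^SO − ½·6·(Σα)² = (6/2)·20² = 1200.
Deadweight loss = W^SO − W^NE = 835.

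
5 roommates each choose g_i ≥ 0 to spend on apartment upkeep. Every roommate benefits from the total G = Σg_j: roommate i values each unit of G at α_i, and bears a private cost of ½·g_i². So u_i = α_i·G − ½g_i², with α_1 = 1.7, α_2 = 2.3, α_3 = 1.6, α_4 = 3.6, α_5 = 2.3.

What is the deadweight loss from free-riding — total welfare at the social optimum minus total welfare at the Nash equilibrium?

Roommate i's FOC: ∂u_i/∂g_i = α_i − g_i = 0, so g_i* = α_i.
NE contributions = (1.7, 2.3, 1.6, 3.6, 2.3); G = 11.5.
W^NE = (Σα)·G − ½Σα_i² = 11.5² − ½·28.99 = 117.755.
Planner sets g_i = Σα_j = 11.5 for every i, so G^SO = 5·11.5 = 57.5.
W^SO = (Σα)·G^SO − ½·5·(Σα)² = (5/2)·11.5² = 330.625.
Deadweight loss = W^SO − W^NE = 212.87.

212.87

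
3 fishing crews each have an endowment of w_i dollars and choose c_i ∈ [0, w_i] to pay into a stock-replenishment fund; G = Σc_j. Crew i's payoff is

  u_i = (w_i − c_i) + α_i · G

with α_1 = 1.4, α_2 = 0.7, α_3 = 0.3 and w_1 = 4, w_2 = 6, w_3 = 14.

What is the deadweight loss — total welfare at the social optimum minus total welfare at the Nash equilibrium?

28

∂u_i/∂c_i = α_i − 1, so crew i contributes w_i if α_i > 1, else 0.
α_i > 1 for i ∈ {1}; NE contributions (4, 0, 0), G = 4.
W^NE = Σw_i − G^NE + (Σα_i)·G^NE = 24 + 1.4·4 = 29.6.
Planner: ∂(Σu_j)/∂c_i = Σα_j − 1 = 1.4 > 0, so everyone contributes w_i; G^SO = 24, W^SO = 24 + 1.4·24 = 57.6.
Deadweight loss = 28.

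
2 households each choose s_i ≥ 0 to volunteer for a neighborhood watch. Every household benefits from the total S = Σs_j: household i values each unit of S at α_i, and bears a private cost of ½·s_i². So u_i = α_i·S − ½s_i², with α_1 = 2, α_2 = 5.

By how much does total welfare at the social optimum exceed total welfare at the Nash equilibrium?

14.5

Household i's FOC: ∂u_i/∂s_i = α_i − s_i = 0, so s_i* = α_i.
NE contributions = (2, 5); S = 7.
W^NE = (Σα)·S − ½Σα_i² = 7² − ½·29 = 34.5.
Planner sets s_i = Σα_j = 7 for every i, so S^SO = 2·7 = 14.
W^SO = (Σα)·S^SO − ½·2·(Σα)² = (2/2)·7² = 49.
Deadweight loss = W^SO − W^NE = 14.5.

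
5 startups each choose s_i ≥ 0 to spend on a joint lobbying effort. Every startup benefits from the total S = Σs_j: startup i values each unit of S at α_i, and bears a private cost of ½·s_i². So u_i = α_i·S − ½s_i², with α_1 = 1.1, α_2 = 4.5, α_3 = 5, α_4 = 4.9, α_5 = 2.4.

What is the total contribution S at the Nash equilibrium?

Startup i's FOC: ∂u_i/∂s_i = α_i − s_i = 0, so s_i* = α_i.
NE contributions = (1.1, 4.5, 5, 4.9, 2.4); S = 17.9.

17.9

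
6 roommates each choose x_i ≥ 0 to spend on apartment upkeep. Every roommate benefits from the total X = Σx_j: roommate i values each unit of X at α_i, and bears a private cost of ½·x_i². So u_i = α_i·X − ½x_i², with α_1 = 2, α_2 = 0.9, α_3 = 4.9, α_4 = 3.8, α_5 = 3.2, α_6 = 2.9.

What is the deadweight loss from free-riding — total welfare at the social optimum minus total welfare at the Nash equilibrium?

Roommate i's FOC: ∂u_i/∂x_i = α_i − x_i = 0, so x_i* = α_i.
NE contributions = (2, 0.9, 4.9, 3.8, 3.2, 2.9); X = 17.7.
W^NE = (Σα)·X − ½Σα_i² = 17.7² − ½·61.91 = 282.335.
Planner sets x_i = Σα_j = 17.7 for every i, so X^SO = 6·17.7 = 106.2.
W^SO = (Σα)·X^SO − ½·6·(Σα)² = (6/2)·17.7² = 939.87.
Deadweight loss = W^SO − W^NE = 657.535.

657.535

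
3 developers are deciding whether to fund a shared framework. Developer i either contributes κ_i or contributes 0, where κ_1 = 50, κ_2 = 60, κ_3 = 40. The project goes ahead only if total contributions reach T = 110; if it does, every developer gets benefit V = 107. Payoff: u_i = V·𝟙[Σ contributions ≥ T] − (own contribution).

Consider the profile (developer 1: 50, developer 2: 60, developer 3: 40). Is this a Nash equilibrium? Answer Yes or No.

No

Total = 150 ≥ 110: provided.
Developer 1 (pledges 50, payoff 57): dropping to 0 → total 100, payoff 0. No gain.
Developer 2 (pledges 60, payoff 47): dropping to 0 → total 90, payoff 0. No gain.
Developer 3 (pledges 40, payoff 67): dropping to 0 → total 110, payoff 107. Profitable deviation.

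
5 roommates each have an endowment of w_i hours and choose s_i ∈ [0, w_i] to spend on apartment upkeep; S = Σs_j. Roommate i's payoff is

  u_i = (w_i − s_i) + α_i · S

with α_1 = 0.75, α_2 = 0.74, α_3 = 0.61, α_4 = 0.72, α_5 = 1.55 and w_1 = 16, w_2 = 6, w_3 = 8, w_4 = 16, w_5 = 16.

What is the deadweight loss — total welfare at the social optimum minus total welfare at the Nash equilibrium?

155.02

∂u_i/∂s_i = α_i − 1, so roommate i contributes w_i if α_i > 1, else 0.
α_i > 1 for i ∈ {5}; NE contributions (0, 0, 0, 0, 16), S = 16.
W^NE = Σw_i − S^NE + (Σα_i)·S^NE = 62 + 3.37·16 = 115.92.
Planner: ∂(Σu_j)/∂s_i = Σα_j − 1 = 3.37 > 0, so everyone contributes w_i; S^SO = 62, W^SO = 62 + 3.37·62 = 270.94.
Deadweight loss = 155.02.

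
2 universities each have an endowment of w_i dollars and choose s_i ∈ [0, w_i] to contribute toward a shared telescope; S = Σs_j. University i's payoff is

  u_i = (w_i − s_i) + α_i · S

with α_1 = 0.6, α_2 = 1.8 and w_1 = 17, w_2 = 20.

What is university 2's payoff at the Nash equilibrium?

36

∂u_i/∂s_i = α_i − 1, so university i contributes w_i if α_i > 1, else 0.
α_i > 1 for i ∈ {2}; NE contributions (0, 20), S = 20.
u_2 = (20 − 20) + 1.8·20 = 36.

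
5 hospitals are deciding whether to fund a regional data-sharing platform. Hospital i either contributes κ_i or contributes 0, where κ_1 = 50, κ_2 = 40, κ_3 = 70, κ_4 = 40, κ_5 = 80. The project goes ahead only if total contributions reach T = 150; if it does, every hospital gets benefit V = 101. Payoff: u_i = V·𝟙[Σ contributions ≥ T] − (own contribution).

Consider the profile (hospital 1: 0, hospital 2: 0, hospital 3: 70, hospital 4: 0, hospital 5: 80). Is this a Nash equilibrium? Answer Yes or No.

Total = 150 ≥ 150: provided.
Hospital 1 (pledges 0, payoff 101): pledging 50 → total 200, payoff 51. No gain.
Hospital 2 (pledges 0, payoff 101): pledging 40 → total 190, payoff 61. No gain.
Hospital 3 (pledges 70, payoff 31): dropping to 0 → total 80, payoff 0. No gain.
Hospital 4 (pledges 0, payoff 101): pledging 40 → total 190, payoff 61. No gain.
Hospital 5 (pledges 80, payoff 21): dropping to 0 → total 70, payoff 0. No gain.

Yes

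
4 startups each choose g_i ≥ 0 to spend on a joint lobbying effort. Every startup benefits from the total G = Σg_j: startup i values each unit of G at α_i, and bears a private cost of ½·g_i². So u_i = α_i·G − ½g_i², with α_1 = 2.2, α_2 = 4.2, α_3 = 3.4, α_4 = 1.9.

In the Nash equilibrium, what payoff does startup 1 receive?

23.32

Startup i's FOC: ∂u_i/∂g_i = α_i − g_i = 0, so g_i* = α_i.
NE contributions = (2.2, 4.2, 3.4, 1.9); G = 11.7.
u_1 = α_1·G − ½·(g_1)² = 2.2·11.7 − ½·2.2² = 23.32.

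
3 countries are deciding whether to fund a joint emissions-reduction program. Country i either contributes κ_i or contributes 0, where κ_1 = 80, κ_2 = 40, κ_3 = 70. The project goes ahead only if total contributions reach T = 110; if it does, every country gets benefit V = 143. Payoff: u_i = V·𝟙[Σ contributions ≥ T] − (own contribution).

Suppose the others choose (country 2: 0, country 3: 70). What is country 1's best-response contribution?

80

Others' total = 70. Contributing 80 brings total to 150 ≥ 110: gain V − κ_1 = 63.
Best response: 80.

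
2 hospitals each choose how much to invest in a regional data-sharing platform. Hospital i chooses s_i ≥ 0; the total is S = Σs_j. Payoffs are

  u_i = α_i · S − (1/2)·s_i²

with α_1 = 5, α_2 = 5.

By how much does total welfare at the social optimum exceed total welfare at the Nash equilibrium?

Hospital i's FOC: ∂u_i/∂s_i = α_i − s_i = 0, so s_i* = α_i.
NE contributions = (5, 5); S = 10.
W^NE = (Σα)·S − ½Σα_i² = 10² − ½·50 = 75.
Planner sets s_i = Σα_j = 10 for every i, so S^SO = 2·10 = 20.
W^SO = (Σα)·S^SO − ½·2·(Σα)² = (2/2)·10² = 100.
Deadweight loss = W^SO − W^NE = 25.

25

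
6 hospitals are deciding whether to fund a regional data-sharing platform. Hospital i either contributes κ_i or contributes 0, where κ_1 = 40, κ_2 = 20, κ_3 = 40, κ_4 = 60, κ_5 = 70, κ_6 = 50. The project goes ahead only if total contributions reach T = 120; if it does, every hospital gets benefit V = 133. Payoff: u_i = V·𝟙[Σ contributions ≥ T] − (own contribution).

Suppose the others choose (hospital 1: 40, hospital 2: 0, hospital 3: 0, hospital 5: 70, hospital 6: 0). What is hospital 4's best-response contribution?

60

Others' total = 110. Contributing 60 brings total to 170 ≥ 120: gain V − κ_4 = 73.
Best response: 60.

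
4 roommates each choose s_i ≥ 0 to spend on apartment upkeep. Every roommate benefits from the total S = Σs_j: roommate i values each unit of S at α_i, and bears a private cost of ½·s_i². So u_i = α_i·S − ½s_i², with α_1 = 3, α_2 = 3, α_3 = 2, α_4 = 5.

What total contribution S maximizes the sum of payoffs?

52

Planner FOC: ∂(Σu_j)/∂s_i = (Σα_j) − s_i = 0, so s_i^SO = Σα_j = 13 for every i; S^SO = 52.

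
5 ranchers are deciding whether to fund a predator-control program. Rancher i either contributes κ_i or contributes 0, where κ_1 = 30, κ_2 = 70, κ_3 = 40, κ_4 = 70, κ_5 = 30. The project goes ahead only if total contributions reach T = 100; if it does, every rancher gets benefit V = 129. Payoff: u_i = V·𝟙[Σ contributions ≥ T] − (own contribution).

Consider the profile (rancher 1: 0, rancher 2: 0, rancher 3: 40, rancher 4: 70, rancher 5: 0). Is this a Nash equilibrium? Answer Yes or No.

Yes

Total = 110 ≥ 100: provided.
Rancher 1 (pledges 0, payoff 129): pledging 30 → total 140, payoff 99. No gain.
Rancher 2 (pledges 0, payoff 129): pledging 70 → total 180, payoff 59. No gain.
Rancher 3 (pledges 40, payoff 89): dropping to 0 → total 70, payoff 0. No gain.
Rancher 4 (pledges 70, payoff 59): dropping to 0 → total 40, payoff 0. No gain.
Rancher 5 (pledges 0, payoff 129): pledging 30 → total 140, payoff 99. No gain.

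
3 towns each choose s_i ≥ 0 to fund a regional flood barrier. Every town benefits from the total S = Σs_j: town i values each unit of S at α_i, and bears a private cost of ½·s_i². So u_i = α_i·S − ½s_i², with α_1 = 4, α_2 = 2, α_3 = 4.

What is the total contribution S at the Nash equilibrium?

10

Town i's FOC: ∂u_i/∂s_i = α_i − s_i = 0, so s_i* = α_i.
NE contributions = (4, 2, 4); S = 10.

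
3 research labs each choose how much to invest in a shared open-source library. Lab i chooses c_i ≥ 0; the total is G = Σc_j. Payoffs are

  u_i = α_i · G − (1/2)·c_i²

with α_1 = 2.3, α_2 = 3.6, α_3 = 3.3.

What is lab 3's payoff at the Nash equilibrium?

Lab i's FOC: ∂u_i/∂c_i = α_i − c_i = 0, so c_i* = α_i.
NE contributions = (2.3, 3.6, 3.3); G = 9.2.
u_3 = α_3·G − ½·(c_3)² = 3.3·9.2 − ½·3.3² = 24.915.

24.915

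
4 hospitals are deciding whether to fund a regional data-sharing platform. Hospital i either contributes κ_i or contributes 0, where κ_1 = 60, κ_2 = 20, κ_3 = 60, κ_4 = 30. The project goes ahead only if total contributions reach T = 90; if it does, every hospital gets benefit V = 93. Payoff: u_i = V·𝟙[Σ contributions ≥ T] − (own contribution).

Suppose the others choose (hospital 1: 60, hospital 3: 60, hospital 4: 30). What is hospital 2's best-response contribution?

Others' total = 150 ≥ 90; contributing adds cost 20 for no extra benefit.
Best response: 0.

0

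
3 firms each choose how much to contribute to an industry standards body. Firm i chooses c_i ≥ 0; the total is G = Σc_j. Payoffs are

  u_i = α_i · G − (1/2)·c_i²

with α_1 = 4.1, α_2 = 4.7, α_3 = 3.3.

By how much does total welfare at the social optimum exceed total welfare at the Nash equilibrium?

98.1

Firm i's FOC: ∂u_i/∂c_i = α_i − c_i = 0, so c_i* = α_i.
NE contributions = (4.1, 4.7, 3.3); G = 12.1.
W^NE = (Σα)·G − ½Σα_i² = 12.1² − ½·49.79 = 121.515.
Planner sets c_i = Σα_j = 12.1 for every i, so G^SO = 3·12.1 = 36.3.
W^SO = (Σα)·G^SO − ½·3·(Σα)² = (3/2)·12.1² = 219.615.
Deadweight loss = W^SO − W^NE = 98.1.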